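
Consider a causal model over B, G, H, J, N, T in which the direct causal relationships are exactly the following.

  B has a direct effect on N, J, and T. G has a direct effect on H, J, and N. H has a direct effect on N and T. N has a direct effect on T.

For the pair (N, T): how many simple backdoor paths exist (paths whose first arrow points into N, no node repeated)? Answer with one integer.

A backdoor path from N to T is any simple undirected path whose first edge points into N (i.e. leaves N via a parent).
Parents of N: {B, G, H}.
Enumerating:
  P1: N <- G -> H -> T
  P2: N <- G -> J <- B -> T
  P3: N <- B -> J <- G -> H -> T
  P4: N <- B -> T
  P5: N <- H <- G -> J <- B -> T
  P6: N <- H -> T
That exhausts the simple backdoor paths. Count: 6.

6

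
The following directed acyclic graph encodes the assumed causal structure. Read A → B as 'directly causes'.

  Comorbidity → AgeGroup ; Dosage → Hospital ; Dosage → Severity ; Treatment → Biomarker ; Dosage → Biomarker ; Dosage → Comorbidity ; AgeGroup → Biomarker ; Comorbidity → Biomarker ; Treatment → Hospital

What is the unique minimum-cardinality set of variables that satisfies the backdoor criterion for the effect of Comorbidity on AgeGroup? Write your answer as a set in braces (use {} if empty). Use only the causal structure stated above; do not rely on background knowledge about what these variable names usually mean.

{}

Variables eligible for adjustment (non-descendants of Comorbidity, excluding Comorbidity and AgeGroup): {Dosage, Hospital, Severity, Treatment}.
Backdoor paths from Comorbidity to AgeGroup:
  P1: Comorbidity <- Dosage -> Biomarker <- AgeGroup
  P2: Comorbidity <- Dosage -> Hospital <- Treatment -> Biomarker <- AgeGroup
Each backdoor path contains an unconditioned collider, so every path is already blocked with the empty conditioning set:
  P1: blocked at collider Biomarker (neither it nor any descendant is in the conditioning set).
  P2: blocked at collider Hospital (neither it nor any descendant is in the conditioning set).
The empty set is therefore the unique smallest valid set.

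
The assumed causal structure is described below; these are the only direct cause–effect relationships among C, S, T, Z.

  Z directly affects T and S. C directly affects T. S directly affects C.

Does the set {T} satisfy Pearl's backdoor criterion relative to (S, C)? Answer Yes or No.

No

Backdoor paths from S to C (paths whose first edge points into S):
  P1: S <- Z -> T <- C
Condition 1 (no descendant of S in the set): FAILS — T is a descendant of S.
Condition 2 (every backdoor path blocked by {T}):
  P1: open — collider(s) T are conditioned on (or have a conditioned descendant) and no non-collider on the path is in the set.
{T} does not satisfy the backdoor criterion.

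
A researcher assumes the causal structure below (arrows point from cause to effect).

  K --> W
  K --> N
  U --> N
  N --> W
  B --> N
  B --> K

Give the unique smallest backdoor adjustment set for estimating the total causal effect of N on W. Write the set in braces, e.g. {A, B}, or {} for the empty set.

Variables eligible for adjustment (non-descendants of N, excluding N and W): {B, K, U}.
Backdoor paths from N to W:
  P1: N <- B -> K -> W
  P2: N <- K -> W
The empty set is not sufficient: P1 (N <- B -> K -> W) has no collider blocking it and no conditioned non-collider, so it is open.
Try {K}:
  P1: blocked at chain node K ∈ conditioning set.
  P2: blocked at fork node K ∈ conditioning set.
{K} contains no descendant of N and blocks every backdoor path.
No other singleton works — e.g. {B} leaves P2 open — so {K} is the unique smallest valid adjustment set.

{K}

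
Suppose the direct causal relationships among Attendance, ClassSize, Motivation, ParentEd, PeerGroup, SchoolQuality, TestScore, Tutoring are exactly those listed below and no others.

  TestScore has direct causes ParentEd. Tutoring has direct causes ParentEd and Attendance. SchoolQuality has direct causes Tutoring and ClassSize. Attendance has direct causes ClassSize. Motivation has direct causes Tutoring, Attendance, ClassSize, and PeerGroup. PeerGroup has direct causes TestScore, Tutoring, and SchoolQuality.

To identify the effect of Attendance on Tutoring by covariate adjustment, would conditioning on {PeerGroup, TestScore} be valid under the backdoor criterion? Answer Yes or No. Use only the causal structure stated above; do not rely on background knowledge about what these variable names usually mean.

Backdoor paths from Attendance to Tutoring (paths whose first edge points into Attendance):
  P1: Attendance <- ClassSize -> SchoolQuality <- Tutoring
  P2: Attendance <- ClassSize -> SchoolQuality -> PeerGroup <- TestScore <- ParentEd -> Tutoring
  P3: Attendance <- ClassSize -> SchoolQuality -> PeerGroup <- Tutoring
  P4: Attendance <- ClassSize -> SchoolQuality -> PeerGroup -> Motivation <- Tutoring
  P5: Attendance <- ClassSize -> Motivation <- Tutoring
  P6: Attendance <- ClassSize -> Motivation <- PeerGroup <- TestScore <- ParentEd -> Tutoring
  P7: Attendance <- ClassSize -> Motivation <- PeerGroup <- Tutoring
  P8: Attendance <- ClassSize -> Motivation <- PeerGroup <- SchoolQuality <- Tutoring
Condition 1 (no descendant of Attendance in the set): FAILS — PeerGroup is a descendant of Attendance.
Condition 2 (every backdoor path blocked by {PeerGroup, TestScore}):
  P1: open — collider(s) SchoolQuality are conditioned on (or have a conditioned descendant) and no non-collider on the path is in the set.
  P2: blocked at chain node TestScore ∈ conditioning set.
  P3: open — collider(s) PeerGroup are conditioned on (or have a conditioned descendant) and no non-collider on the path is in the set.
  P4: blocked at chain node PeerGroup ∈ conditioning set.
  P5: blocked at collider Motivation (neither it nor any descendant is in the conditioning set).
  P6: blocked at collider Motivation (neither it nor any descendant is in the conditioning set).
  P7: blocked at collider Motivation (neither it nor any descendant is in the conditioning set).
  P8: blocked at collider Motivation (neither it nor any descendant is in the conditioning set).
{PeerGroup, TestScore} does not satisfy the backdoor criterion.

No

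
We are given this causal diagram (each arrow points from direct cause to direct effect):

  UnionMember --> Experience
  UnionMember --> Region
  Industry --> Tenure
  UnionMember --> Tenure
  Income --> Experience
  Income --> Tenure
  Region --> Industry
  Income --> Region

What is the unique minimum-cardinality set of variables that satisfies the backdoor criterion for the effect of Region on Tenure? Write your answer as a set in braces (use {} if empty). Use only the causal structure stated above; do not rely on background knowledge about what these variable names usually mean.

Variables eligible for adjustment (non-descendants of Region, excluding Region and Tenure): {Experience, Income, UnionMember}.
Backdoor paths from Region to Tenure:
  P1: Region <- Income -> Experience <- UnionMember -> Tenure
  P2: Region <- Income -> Tenure
  P3: Region <- UnionMember -> Experience <- Income -> Tenure
  P4: Region <- UnionMember -> Tenure
The empty set is not sufficient: P2 (Region <- Income -> Tenure) has no collider blocking it and no conditioned non-collider, so it is open.
Try {Income, UnionMember}:
  P1: blocked at fork node Income ∈ conditioning set.
  P2: blocked at fork node Income ∈ conditioning set.
  P3: blocked at fork node UnionMember ∈ conditioning set.
  P4: blocked at fork node UnionMember ∈ conditioning set.
{Income, UnionMember} contains no descendant of Region and blocks every backdoor path.
Every element of {Income, UnionMember} is needed (dropping Income leaves P2 open; dropping UnionMember leaves P4 open), so no proper subset is valid.
Among all size-2 subsets of the eligible variables, only {Income, UnionMember} blocks every backdoor path, so it is the unique smallest valid adjustment set.

{Income, UnionMember}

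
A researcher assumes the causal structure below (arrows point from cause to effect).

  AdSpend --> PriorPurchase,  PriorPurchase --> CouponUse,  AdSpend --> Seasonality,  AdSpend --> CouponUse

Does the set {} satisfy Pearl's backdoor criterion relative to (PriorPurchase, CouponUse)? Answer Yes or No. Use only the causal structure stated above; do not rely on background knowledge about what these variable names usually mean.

No

Backdoor paths from PriorPurchase to CouponUse (paths whose first edge points into PriorPurchase):
  P1: PriorPurchase <- AdSpend -> CouponUse
Condition 1 (no descendant of PriorPurchase in the set): holds — descendants of PriorPurchase are {CouponUse}; none are in {}.
Condition 2 (every backdoor path blocked by {}):
  P1: open — no interior node is in the conditioning set.
{} does not satisfy the backdoor criterion.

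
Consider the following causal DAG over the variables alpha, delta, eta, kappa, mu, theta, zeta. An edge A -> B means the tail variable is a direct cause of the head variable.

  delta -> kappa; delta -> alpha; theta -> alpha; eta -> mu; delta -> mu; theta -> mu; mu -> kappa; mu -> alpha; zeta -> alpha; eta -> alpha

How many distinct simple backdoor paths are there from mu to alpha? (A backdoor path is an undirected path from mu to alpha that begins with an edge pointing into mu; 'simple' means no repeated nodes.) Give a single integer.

3

A backdoor path from mu to alpha is any simple undirected path whose first edge points into mu (i.e. leaves mu via a parent).
Parents of mu: {delta, eta, theta}.
Enumerating:
  P1: mu <- eta -> alpha
  P2: mu <- theta -> alpha
  P3: mu <- delta -> alpha
That exhausts the simple backdoor paths. Count: 3.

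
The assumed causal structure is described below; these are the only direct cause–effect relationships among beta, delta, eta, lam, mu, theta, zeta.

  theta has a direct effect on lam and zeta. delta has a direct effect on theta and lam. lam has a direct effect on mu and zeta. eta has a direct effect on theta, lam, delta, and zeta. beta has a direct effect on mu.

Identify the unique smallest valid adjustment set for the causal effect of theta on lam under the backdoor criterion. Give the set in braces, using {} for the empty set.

{delta, eta}

Variables eligible for adjustment (non-descendants of theta, excluding theta and lam): {beta, delta, eta}.
Backdoor paths from theta to lam:
  P1: theta <- eta -> delta -> lam
  P2: theta <- eta -> lam
  P3: theta <- eta -> zeta <- lam
  P4: theta <- delta <- eta -> lam
  P5: theta <- delta <- eta -> zeta <- lam
  P6: theta <- delta -> lam
The empty set is not sufficient: P1 (theta <- eta -> delta -> lam) has no collider blocking it and no conditioned non-collider, so it is open.
Try {delta, eta}:
  P1: blocked at fork node eta ∈ conditioning set.
  P2: blocked at fork node eta ∈ conditioning set.
  P3: blocked at fork node eta ∈ conditioning set.
  P4: blocked at chain node delta ∈ conditioning set.
  P5: blocked at chain node delta ∈ conditioning set.
  P6: blocked at fork node delta ∈ conditioning set.
{delta, eta} contains no descendant of theta and blocks every backdoor path.
Every element of {delta, eta} is needed (dropping delta leaves P6 open; dropping eta leaves P2 open), so no proper subset is valid.
Among all size-2 subsets of the eligible variables, only {delta, eta} blocks every backdoor path, so it is the unique smallest valid adjustment set.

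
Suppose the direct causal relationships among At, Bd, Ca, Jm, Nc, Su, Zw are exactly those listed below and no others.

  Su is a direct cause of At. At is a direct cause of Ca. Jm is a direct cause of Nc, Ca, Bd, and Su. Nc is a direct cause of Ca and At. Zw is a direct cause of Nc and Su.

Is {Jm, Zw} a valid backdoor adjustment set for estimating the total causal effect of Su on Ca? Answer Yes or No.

Backdoor paths from Su to Ca (paths whose first edge points into Su):
  P1: Su <- Jm -> Nc -> At -> Ca
  P2: Su <- Jm -> Nc -> Ca
  P3: Su <- Jm -> Ca
  P4: Su <- Zw -> Nc <- Jm -> Ca
  P5: Su <- Zw -> Nc -> At -> Ca
  P6: Su <- Zw -> Nc -> Ca
Condition 1 (no descendant of Su in the set): holds — descendants of Su are {At, Ca}; none are in {Jm, Zw}.
Condition 2 (every backdoor path blocked by {Jm, Zw}):
  P1: blocked at fork node Jm ∈ conditioning set.
  P2: blocked at fork node Jm ∈ conditioning set.
  P3: blocked at fork node Jm ∈ conditioning set.
  P4: blocked at fork node Zw ∈ conditioning set.
  P5: blocked at fork node Zw ∈ conditioning set.
  P6: blocked at fork node Zw ∈ conditioning set.
{Jm, Zw} satisfies the backdoor criterion.

Yes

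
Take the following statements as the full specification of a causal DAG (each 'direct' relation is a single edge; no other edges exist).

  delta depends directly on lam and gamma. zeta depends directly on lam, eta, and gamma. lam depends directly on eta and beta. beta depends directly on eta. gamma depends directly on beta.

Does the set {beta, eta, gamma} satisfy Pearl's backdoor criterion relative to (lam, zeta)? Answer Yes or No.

Yes

Backdoor paths from lam to zeta (paths whose first edge points into lam):
  P1: lam <- eta -> beta -> gamma -> zeta
  P2: lam <- eta -> zeta
  P3: lam <- beta <- eta -> zeta
  P4: lam <- beta -> gamma -> zeta
Condition 1 (no descendant of lam in the set): holds — descendants of lam are {delta, zeta}; none are in {beta, eta, gamma}.
Condition 2 (every backdoor path blocked by {beta, eta, gamma}):
  P1: blocked at fork node eta ∈ conditioning set.
  P2: blocked at fork node eta ∈ conditioning set.
  P3: blocked at chain node beta ∈ conditioning set.
  P4: blocked at fork node beta ∈ conditioning set.
{beta, eta, gamma} satisfies the backdoor criterion.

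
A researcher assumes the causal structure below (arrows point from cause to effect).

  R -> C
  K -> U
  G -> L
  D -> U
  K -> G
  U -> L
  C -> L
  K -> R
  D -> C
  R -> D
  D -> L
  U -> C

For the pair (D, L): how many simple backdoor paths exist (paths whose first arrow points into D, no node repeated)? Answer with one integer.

A backdoor path from D to L is any simple undirected path whose first edge points into D (i.e. leaves D via a parent).
Parents of D: {R}.
Enumerating:
  P1: D <- R <- K -> G -> L
  P2: D <- R <- K -> U -> C -> L
  P3: D <- R <- K -> U -> L
  P4: D <- R -> C <- U <- K -> G -> L
  P5: D <- R -> C <- U -> L
  P6: D <- R -> C -> L
That exhausts the simple backdoor paths. Count: 6.

6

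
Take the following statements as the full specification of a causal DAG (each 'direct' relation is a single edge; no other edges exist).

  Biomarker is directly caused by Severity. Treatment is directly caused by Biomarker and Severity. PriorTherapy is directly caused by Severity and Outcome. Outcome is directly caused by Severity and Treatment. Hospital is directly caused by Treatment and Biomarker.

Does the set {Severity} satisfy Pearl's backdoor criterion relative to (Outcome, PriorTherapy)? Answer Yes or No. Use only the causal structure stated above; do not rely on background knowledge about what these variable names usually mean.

Backdoor paths from Outcome to PriorTherapy (paths whose first edge points into Outcome):
  P1: Outcome <- Severity -> PriorTherapy
  P2: Outcome <- Treatment <- Severity -> PriorTherapy
  P3: Outcome <- Treatment <- Biomarker <- Severity -> PriorTherapy
  P4: Outcome <- Treatment -> Hospital <- Biomarker <- Severity -> PriorTherapy
Condition 1 (no descendant of Outcome in the set): holds — descendants of Outcome are {PriorTherapy}; none are in {Severity}.
Condition 2 (every backdoor path blocked by {Severity}):
  P1: blocked at fork node Severity ∈ conditioning set.
  P2: blocked at fork node Severity ∈ conditioning set.
  P3: blocked at fork node Severity ∈ conditioning set.
  P4: blocked at collider Hospital (neither it nor any descendant is in the conditioning set).
{Severity} satisfies the backdoor criterion.

Yes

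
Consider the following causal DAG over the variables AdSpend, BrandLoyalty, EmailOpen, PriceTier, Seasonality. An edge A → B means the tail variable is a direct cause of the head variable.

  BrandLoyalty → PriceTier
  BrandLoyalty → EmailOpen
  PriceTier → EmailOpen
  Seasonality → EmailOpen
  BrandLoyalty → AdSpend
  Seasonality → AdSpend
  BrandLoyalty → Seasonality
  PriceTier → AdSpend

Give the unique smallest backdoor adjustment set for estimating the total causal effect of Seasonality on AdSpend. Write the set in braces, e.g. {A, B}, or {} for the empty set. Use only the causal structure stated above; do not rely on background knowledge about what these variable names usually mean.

{BrandLoyalty}

Variables eligible for adjustment (non-descendants of Seasonality, excluding Seasonality and AdSpend): {BrandLoyalty, PriceTier}.
Backdoor paths from Seasonality to AdSpend:
  P1: Seasonality <- BrandLoyalty -> PriceTier -> AdSpend
  P2: Seasonality <- BrandLoyalty -> EmailOpen <- PriceTier -> AdSpend
  P3: Seasonality <- BrandLoyalty -> AdSpend
The empty set is not sufficient: P1 (Seasonality <- BrandLoyalty -> PriceTier -> AdSpend) has no collider blocking it and no conditioned non-collider, so it is open.
Try {BrandLoyalty}:
  P1: blocked at fork node BrandLoyalty ∈ conditioning set.
  P2: blocked at fork node BrandLoyalty ∈ conditioning set.
  P3: blocked at fork node BrandLoyalty ∈ conditioning set.
{BrandLoyalty} contains no descendant of Seasonality and blocks every backdoor path.
No other singleton works — e.g. {PriceTier} leaves P3 open — so {BrandLoyalty} is the unique smallest valid adjustment set.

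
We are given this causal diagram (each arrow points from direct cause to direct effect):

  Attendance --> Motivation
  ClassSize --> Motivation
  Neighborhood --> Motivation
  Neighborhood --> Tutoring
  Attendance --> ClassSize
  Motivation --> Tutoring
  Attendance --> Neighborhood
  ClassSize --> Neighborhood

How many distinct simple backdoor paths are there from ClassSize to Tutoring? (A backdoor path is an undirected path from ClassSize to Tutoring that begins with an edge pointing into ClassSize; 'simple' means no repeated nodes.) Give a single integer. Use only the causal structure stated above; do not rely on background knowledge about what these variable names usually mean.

A backdoor path from ClassSize to Tutoring is any simple undirected path whose first edge points into ClassSize (i.e. leaves ClassSize via a parent).
Parents of ClassSize: {Attendance}.
Enumerating:
  P1: ClassSize <- Attendance -> Neighborhood -> Motivation -> Tutoring
  P2: ClassSize <- Attendance -> Neighborhood -> Tutoring
  P3: ClassSize <- Attendance -> Motivation <- Neighborhood -> Tutoring
  P4: ClassSize <- Attendance -> Motivation -> Tutoring
That exhausts the simple backdoor paths. Count: 4.

4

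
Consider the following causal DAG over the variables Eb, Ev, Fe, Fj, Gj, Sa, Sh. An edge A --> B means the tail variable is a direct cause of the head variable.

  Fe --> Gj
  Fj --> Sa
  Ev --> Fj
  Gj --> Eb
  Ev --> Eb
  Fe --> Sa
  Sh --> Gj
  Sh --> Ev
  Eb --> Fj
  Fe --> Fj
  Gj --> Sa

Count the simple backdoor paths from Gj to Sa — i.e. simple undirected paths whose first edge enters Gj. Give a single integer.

A backdoor path from Gj to Sa is any simple undirected path whose first edge points into Gj (i.e. leaves Gj via a parent).
Parents of Gj: {Fe, Sh}.
Enumerating:
  P1: Gj <- Fe -> Fj -> Sa
  P2: Gj <- Fe -> Sa
  P3: Gj <- Sh -> Ev -> Eb -> Fj <- Fe -> Sa
  P4: Gj <- Sh -> Ev -> Eb -> Fj -> Sa
  P5: Gj <- Sh -> Ev -> Fj <- Fe -> Sa
  P6: Gj <- Sh -> Ev -> Fj -> Sa
That exhausts the simple backdoor paths. Count: 6.

6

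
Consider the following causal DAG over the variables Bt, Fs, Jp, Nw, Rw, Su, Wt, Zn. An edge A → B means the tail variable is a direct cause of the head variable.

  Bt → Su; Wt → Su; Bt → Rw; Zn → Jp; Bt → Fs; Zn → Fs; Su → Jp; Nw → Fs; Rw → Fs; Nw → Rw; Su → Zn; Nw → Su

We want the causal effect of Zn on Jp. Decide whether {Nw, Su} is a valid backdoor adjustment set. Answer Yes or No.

Yes

Backdoor paths from Zn to Jp (paths whose first edge points into Zn):
  P1: Zn <- Su -> Jp
Condition 1 (no descendant of Zn in the set): holds — descendants of Zn are {Fs, Jp}; none are in {Nw, Su}.
Condition 2 (every backdoor path blocked by {Nw, Su}):
  P1: blocked at fork node Su ∈ conditioning set.
{Nw, Su} satisfies the backdoor criterion.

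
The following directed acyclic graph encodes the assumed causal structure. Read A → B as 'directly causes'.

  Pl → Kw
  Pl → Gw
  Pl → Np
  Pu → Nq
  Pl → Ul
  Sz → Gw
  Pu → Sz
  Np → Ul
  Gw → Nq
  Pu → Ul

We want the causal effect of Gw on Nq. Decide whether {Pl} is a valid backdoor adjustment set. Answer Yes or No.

No

Backdoor paths from Gw to Nq (paths whose first edge points into Gw):
  P1: Gw <- Pl -> Np -> Ul <- Pu -> Nq
  P2: Gw <- Pl -> Ul <- Pu -> Nq
  P3: Gw <- Sz <- Pu -> Nq
Condition 1 (no descendant of Gw in the set): holds — descendants of Gw are {Nq}; none are in {Pl}.
Condition 2 (every backdoor path blocked by {Pl}):
  P1: blocked at fork node Pl ∈ conditioning set.
  P2: blocked at fork node Pl ∈ conditioning set.
  P3: open — no interior node is in the conditioning set.
{Pl} does not satisfy the backdoor criterion.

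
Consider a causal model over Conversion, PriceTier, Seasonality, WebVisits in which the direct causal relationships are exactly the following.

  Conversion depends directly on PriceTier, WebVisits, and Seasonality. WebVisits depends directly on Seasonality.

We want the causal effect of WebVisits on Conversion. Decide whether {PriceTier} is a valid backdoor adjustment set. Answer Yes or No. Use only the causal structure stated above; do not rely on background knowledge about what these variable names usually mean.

No

Backdoor paths from WebVisits to Conversion (paths whose first edge points into WebVisits):
  P1: WebVisits <- Seasonality -> Conversion
Condition 1 (no descendant of WebVisits in the set): holds — descendants of WebVisits are {Conversion}; none are in {PriceTier}.
Condition 2 (every backdoor path blocked by {PriceTier}):
  P1: open — no interior node is in the conditioning set.
{PriceTier} does not satisfy the backdoor criterion.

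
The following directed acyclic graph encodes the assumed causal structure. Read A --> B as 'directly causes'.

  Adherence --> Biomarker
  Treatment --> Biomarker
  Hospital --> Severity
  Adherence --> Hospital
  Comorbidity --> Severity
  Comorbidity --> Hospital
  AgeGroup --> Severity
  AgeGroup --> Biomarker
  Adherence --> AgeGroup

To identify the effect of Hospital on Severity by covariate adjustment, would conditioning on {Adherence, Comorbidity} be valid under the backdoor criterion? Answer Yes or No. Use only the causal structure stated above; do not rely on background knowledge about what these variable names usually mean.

Backdoor paths from Hospital to Severity (paths whose first edge points into Hospital):
  P1: Hospital <- Adherence -> AgeGroup -> Severity
  P2: Hospital <- Adherence -> Biomarker <- AgeGroup -> Severity
  P3: Hospital <- Comorbidity -> Severity
Condition 1 (no descendant of Hospital in the set): holds — descendants of Hospital are {Severity}; none are in {Adherence, Comorbidity}.
Condition 2 (every backdoor path blocked by {Adherence, Comorbidity}):
  P1: blocked at fork node Adherence ∈ conditioning set.
  P2: blocked at fork node Adherence ∈ conditioning set.
  P3: blocked at fork node Comorbidity ∈ conditioning set.
{Adherence, Comorbidity} satisfies the backdoor criterion.

Yes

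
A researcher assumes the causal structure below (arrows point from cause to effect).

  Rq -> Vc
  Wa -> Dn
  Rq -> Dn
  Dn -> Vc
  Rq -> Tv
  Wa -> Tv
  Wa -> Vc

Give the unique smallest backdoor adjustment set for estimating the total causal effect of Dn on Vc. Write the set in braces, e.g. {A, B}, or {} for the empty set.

{Rq, Wa}

Variables eligible for adjustment (non-descendants of Dn, excluding Dn and Vc): {Rq, Tv, Wa}.
Backdoor paths from Dn to Vc:
  P1: Dn <- Rq -> Tv <- Wa -> Vc
  P2: Dn <- Rq -> Vc
  P3: Dn <- Wa -> Tv <- Rq -> Vc
  P4: Dn <- Wa -> Vc
The empty set is not sufficient: P2 (Dn <- Rq -> Vc) has no collider blocking it and no conditioned non-collider, so it is open.
Try {Rq, Wa}:
  P1: blocked at fork node Rq ∈ conditioning set.
  P2: blocked at fork node Rq ∈ conditioning set.
  P3: blocked at fork node Wa ∈ conditioning set.
  P4: blocked at fork node Wa ∈ conditioning set.
{Rq, Wa} contains no descendant of Dn and blocks every backdoor path.
Every element of {Rq, Wa} is needed (dropping Rq leaves P2 open; dropping Wa leaves P4 open), so no proper subset is valid.
Among all size-2 subsets of the eligible variables, only {Rq, Wa} blocks every backdoor path, so it is the unique smallest valid adjustment set.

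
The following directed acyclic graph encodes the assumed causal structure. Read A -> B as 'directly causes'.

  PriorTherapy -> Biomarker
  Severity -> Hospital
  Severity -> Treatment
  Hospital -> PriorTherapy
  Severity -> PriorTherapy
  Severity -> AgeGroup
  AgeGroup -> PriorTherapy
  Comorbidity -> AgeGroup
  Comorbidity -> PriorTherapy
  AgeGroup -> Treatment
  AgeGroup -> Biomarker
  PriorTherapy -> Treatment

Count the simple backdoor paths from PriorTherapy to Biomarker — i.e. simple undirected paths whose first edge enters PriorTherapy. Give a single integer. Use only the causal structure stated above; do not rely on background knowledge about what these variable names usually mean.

A backdoor path from PriorTherapy to Biomarker is any simple undirected path whose first edge points into PriorTherapy (i.e. leaves PriorTherapy via a parent).
Parents of PriorTherapy: {AgeGroup, Comorbidity, Hospital, Severity}.
Enumerating:
  P1: PriorTherapy <- Severity -> AgeGroup -> Biomarker
  P2: PriorTherapy <- Severity -> Treatment <- AgeGroup -> Biomarker
  P3: PriorTherapy <- Comorbidity -> AgeGroup -> Biomarker
  P4: PriorTherapy <- Hospital <- Severity -> AgeGroup -> Biomarker
  P5: PriorTherapy <- Hospital <- Severity -> Treatment <- AgeGroup -> Biomarker
  P6: PriorTherapy <- AgeGroup -> Biomarker
That exhausts the simple backdoor paths. Count: 6.

6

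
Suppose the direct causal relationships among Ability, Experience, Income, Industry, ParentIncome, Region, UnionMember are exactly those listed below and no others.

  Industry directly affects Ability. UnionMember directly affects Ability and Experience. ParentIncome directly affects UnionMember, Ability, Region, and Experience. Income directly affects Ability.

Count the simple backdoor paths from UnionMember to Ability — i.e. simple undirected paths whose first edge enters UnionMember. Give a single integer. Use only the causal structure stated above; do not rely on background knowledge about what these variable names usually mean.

A backdoor path from UnionMember to Ability is any simple undirected path whose first edge points into UnionMember (i.e. leaves UnionMember via a parent).
Parents of UnionMember: {ParentIncome}.
Enumerating:
  P1: UnionMember <- ParentIncome -> Ability
That exhausts the simple backdoor paths. Count: 1.

1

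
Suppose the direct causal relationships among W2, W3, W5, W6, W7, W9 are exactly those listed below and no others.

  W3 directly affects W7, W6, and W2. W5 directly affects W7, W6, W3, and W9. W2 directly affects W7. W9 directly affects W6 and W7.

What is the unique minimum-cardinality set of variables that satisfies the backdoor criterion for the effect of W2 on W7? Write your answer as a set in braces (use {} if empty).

{W3}

Variables eligible for adjustment (non-descendants of W2, excluding W2 and W7): {W3, W5, W6, W9}.
Backdoor paths from W2 to W7:
  P1: W2 <- W3 <- W5 -> W9 -> W7
  P2: W2 <- W3 <- W5 -> W7
  P3: W2 <- W3 <- W5 -> W6 <- W9 -> W7
  P4: W2 <- W3 -> W7
  P5: W2 <- W3 -> W6 <- W5 -> W9 -> W7
  P6: W2 <- W3 -> W6 <- W5 -> W7
  P7: W2 <- W3 -> W6 <- W9 <- W5 -> W7
  P8: W2 <- W3 -> W6 <- W9 -> W7
The empty set is not sufficient: P1 (W2 <- W3 <- W5 -> W9 -> W7) has no collider blocking it and no conditioned non-collider, so it is open.
Try {W3}:
  P1: blocked at chain node W3 ∈ conditioning set.
  P2: blocked at chain node W3 ∈ conditioning set.
  P3: blocked at chain node W3 ∈ conditioning set.
  P4: blocked at fork node W3 ∈ conditioning set.
  P5: blocked at fork node W3 ∈ conditioning set.
  P6: blocked at fork node W3 ∈ conditioning set.
  P7: blocked at fork node W3 ∈ conditioning set.
  P8: blocked at fork node W3 ∈ conditioning set.
{W3} contains no descendant of W2 and blocks every backdoor path.
No other singleton works — e.g. {W5} leaves P4 open — so {W3} is the unique smallest valid adjustment set.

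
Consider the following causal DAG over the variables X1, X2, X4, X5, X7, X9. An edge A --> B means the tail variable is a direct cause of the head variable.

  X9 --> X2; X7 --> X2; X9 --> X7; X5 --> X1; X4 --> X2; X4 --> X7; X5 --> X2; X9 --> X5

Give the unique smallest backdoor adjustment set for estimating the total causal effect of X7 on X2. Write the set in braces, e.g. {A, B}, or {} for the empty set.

Variables eligible for adjustment (non-descendants of X7, excluding X7 and X2): {X1, X4, X5, X9}.
Backdoor paths from X7 to X2:
  P1: X7 <- X9 -> X5 -> X2
  P2: X7 <- X9 -> X2
  P3: X7 <- X4 -> X2
The empty set is not sufficient: P1 (X7 <- X9 -> X5 -> X2) has no collider blocking it and no conditioned non-collider, so it is open.
Try {X4, X9}:
  P1: blocked at fork node X9 ∈ conditioning set.
  P2: blocked at fork node X9 ∈ conditioning set.
  P3: blocked at fork node X4 ∈ conditioning set.
{X4, X9} contains no descendant of X7 and blocks every backdoor path.
Every element of {X4, X9} is needed (dropping X4 leaves P3 open; dropping X9 leaves P1 open), so no proper subset is valid.
Among all size-2 subsets of the eligible variables, only {X4, X9} blocks every backdoor path, so it is the unique smallest valid adjustment set.

{X4, X9}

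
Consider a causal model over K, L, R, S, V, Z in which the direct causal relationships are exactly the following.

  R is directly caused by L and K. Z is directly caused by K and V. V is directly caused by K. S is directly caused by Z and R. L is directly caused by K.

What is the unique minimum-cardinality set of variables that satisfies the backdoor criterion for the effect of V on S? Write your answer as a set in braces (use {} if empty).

{K}

Variables eligible for adjustment (non-descendants of V, excluding V and S): {K, L, R}.
Backdoor paths from V to S:
  P1: V <- K -> L -> R -> S
  P2: V <- K -> R -> S
  P3: V <- K -> Z -> S
The empty set is not sufficient: P1 (V <- K -> L -> R -> S) has no collider blocking it and no conditioned non-collider, so it is open.
Try {K}:
  P1: blocked at fork node K ∈ conditioning set.
  P2: blocked at fork node K ∈ conditioning set.
  P3: blocked at fork node K ∈ conditioning set.
{K} contains no descendant of V and blocks every backdoor path.
No other singleton works — e.g. {L} leaves P2 open — so {K} is the unique smallest valid adjustment set.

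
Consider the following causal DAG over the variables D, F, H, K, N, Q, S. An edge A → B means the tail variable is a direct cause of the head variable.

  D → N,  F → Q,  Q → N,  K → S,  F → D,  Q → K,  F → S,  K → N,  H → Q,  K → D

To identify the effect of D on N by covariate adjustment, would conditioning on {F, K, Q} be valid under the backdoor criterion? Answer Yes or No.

Backdoor paths from D to N (paths whose first edge points into D):
  P1: D <- F -> Q -> K -> N
  P2: D <- F -> Q -> N
  P3: D <- F -> S <- K <- Q -> N
  P4: D <- F -> S <- K -> N
  P5: D <- K <- Q -> N
  P6: D <- K -> S <- F -> Q -> N
  P7: D <- K -> N
Condition 1 (no descendant of D in the set): holds — descendants of D are {N}; none are in {F, K, Q}.
Condition 2 (every backdoor path blocked by {F, K, Q}):
  P1: blocked at fork node F ∈ conditioning set.
  P2: blocked at fork node F ∈ conditioning set.
  P3: blocked at fork node F ∈ conditioning set.
  P4: blocked at fork node F ∈ conditioning set.
  P5: blocked at chain node K ∈ conditioning set.
  P6: blocked at fork node K ∈ conditioning set.
  P7: blocked at fork node K ∈ conditioning set.
{F, K, Q} satisfies the backdoor criterion.

Yes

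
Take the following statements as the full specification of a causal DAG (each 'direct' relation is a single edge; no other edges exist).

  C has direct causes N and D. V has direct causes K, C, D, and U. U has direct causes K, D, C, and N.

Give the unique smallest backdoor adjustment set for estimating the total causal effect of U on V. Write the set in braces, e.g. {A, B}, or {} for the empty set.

Variables eligible for adjustment (non-descendants of U, excluding U and V): {C, D, K, N}.
Backdoor paths from U to V:
  P1: U <- N -> C <- D -> V
  P2: U <- N -> C -> V
  P3: U <- K -> V
  P4: U <- D -> C -> V
  P5: U <- D -> V
  P6: U <- C <- D -> V
  P7: U <- C -> V
The empty set is not sufficient: P2 (U <- N -> C -> V) has no collider blocking it and no conditioned non-collider, so it is open.
Try {C, D, K}:
  P1: blocked at fork node D ∈ conditioning set.
  P2: blocked at chain node C ∈ conditioning set.
  P3: blocked at fork node K ∈ conditioning set.
  P4: blocked at fork node D ∈ conditioning set.
  P5: blocked at fork node D ∈ conditioning set.
  P6: blocked at chain node C ∈ conditioning set.
  P7: blocked at fork node C ∈ conditioning set.
{C, D, K} contains no descendant of U and blocks every backdoor path.
Every element of {C, D, K} is needed (dropping C leaves P2 open; dropping D leaves P1 open; dropping K leaves P3 open), so no proper subset is valid.
Among all size-3 subsets of the eligible variables, only {C, D, K} blocks every backdoor path, so it is the unique smallest valid adjustment set.

{C, D, K}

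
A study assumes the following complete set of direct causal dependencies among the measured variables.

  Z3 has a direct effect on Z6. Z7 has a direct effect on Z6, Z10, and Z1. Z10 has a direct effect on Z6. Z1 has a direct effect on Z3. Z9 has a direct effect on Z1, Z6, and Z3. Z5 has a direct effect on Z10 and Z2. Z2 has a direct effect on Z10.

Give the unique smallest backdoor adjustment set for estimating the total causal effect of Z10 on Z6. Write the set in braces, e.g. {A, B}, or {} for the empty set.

{Z7}

Variables eligible for adjustment (non-descendants of Z10, excluding Z10 and Z6): {Z1, Z2, Z3, Z5, Z7, Z9}.
Backdoor paths from Z10 to Z6:
  P1: Z10 <- Z7 -> Z1 <- Z9 -> Z3 -> Z6
  P2: Z10 <- Z7 -> Z1 <- Z9 -> Z6
  P3: Z10 <- Z7 -> Z1 -> Z3 <- Z9 -> Z6
  P4: Z10 <- Z7 -> Z1 -> Z3 -> Z6
  P5: Z10 <- Z7 -> Z6
The empty set is not sufficient: P4 (Z10 <- Z7 -> Z1 -> Z3 -> Z6) has no collider blocking it and no conditioned non-collider, so it is open.
Try {Z7}:
  P1: blocked at fork node Z7 ∈ conditioning set.
  P2: blocked at fork node Z7 ∈ conditioning set.
  P3: blocked at fork node Z7 ∈ conditioning set.
  P4: blocked at fork node Z7 ∈ conditioning set.
  P5: blocked at fork node Z7 ∈ conditioning set.
{Z7} contains no descendant of Z10 and blocks every backdoor path.
No other singleton works — e.g. {Z9} leaves P4 open — so {Z7} is the unique smallest valid adjustment set.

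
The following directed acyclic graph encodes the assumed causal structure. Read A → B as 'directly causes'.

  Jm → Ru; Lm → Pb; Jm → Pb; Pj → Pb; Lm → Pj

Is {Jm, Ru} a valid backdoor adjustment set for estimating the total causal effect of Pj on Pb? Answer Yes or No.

No

Backdoor paths from Pj to Pb (paths whose first edge points into Pj):
  P1: Pj <- Lm -> Pb
Condition 1 (no descendant of Pj in the set): holds — descendants of Pj are {Pb}; none are in {Jm, Ru}.
Condition 2 (every backdoor path blocked by {Jm, Ru}):
  P1: open — no interior node is in the conditioning set.
{Jm, Ru} does not satisfy the backdoor criterion.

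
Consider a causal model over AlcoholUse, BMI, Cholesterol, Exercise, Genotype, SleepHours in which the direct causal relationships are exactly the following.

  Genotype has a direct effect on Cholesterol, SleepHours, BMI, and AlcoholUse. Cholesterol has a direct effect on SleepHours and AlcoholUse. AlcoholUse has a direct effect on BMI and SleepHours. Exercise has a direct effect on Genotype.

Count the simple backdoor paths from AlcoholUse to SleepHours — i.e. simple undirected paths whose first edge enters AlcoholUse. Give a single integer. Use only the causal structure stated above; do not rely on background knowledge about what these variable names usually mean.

A backdoor path from AlcoholUse to SleepHours is any simple undirected path whose first edge points into AlcoholUse (i.e. leaves AlcoholUse via a parent).
Parents of AlcoholUse: {Cholesterol, Genotype}.
Enumerating:
  P1: AlcoholUse <- Genotype -> Cholesterol -> SleepHours
  P2: AlcoholUse <- Genotype -> SleepHours
  P3: AlcoholUse <- Cholesterol <- Genotype -> SleepHours
  P4: AlcoholUse <- Cholesterol -> SleepHours
That exhausts the simple backdoor paths. Count: 4.

4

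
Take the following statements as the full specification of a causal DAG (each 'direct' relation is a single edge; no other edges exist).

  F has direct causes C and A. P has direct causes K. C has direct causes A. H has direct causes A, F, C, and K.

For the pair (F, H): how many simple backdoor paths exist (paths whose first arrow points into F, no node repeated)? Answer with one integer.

4

A backdoor path from F to H is any simple undirected path whose first edge points into F (i.e. leaves F via a parent).
Parents of F: {A, C}.
Enumerating:
  P1: F <- A -> C -> H
  P2: F <- A -> H
  P3: F <- C <- A -> H
  P4: F <- C -> H
That exhausts the simple backdoor paths. Count: 4.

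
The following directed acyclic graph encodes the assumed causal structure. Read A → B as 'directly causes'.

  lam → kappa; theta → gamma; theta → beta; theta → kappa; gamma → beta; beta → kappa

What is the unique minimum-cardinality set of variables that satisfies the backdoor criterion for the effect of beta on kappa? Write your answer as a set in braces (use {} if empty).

Variables eligible for adjustment (non-descendants of beta, excluding beta and kappa): {gamma, lam, theta}.
Backdoor paths from beta to kappa:
  P1: beta <- theta -> kappa
  P2: beta <- gamma <- theta -> kappa
The empty set is not sufficient: P1 (beta <- theta -> kappa) has no collider blocking it and no conditioned non-collider, so it is open.
Try {theta}:
  P1: blocked at fork node theta ∈ conditioning set.
  P2: blocked at fork node theta ∈ conditioning set.
{theta} contains no descendant of beta and blocks every backdoor path.
No other singleton works — e.g. {lam} leaves P1 open — so {theta} is the unique smallest valid adjustment set.

{theta}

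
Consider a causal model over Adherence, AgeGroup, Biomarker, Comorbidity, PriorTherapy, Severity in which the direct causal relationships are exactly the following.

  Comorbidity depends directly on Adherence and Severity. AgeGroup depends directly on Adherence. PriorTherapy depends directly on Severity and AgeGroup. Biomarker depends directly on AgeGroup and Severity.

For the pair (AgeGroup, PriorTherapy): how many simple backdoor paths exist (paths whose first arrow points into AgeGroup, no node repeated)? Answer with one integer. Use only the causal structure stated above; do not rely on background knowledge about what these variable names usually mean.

1

A backdoor path from AgeGroup to PriorTherapy is any simple undirected path whose first edge points into AgeGroup (i.e. leaves AgeGroup via a parent).
Parents of AgeGroup: {Adherence}.
Enumerating:
  P1: AgeGroup <- Adherence -> Comorbidity <- Severity -> PriorTherapy
That exhausts the simple backdoor paths. Count: 1.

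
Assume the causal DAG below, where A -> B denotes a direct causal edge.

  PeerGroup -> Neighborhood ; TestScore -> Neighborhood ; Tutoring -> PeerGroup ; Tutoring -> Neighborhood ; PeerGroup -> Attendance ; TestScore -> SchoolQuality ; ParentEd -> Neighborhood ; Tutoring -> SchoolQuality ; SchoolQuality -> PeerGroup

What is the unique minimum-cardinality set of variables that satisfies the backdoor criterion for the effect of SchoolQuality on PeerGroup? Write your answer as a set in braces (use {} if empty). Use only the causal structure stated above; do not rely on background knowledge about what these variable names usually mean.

{Tutoring}

Variables eligible for adjustment (non-descendants of SchoolQuality, excluding SchoolQuality and PeerGroup): {ParentEd, TestScore, Tutoring}.
Backdoor paths from SchoolQuality to PeerGroup:
  P1: SchoolQuality <- Tutoring -> PeerGroup
  P2: SchoolQuality <- Tutoring -> Neighborhood <- PeerGroup
  P3: SchoolQuality <- TestScore -> Neighborhood <- Tutoring -> PeerGroup
  P4: SchoolQuality <- TestScore -> Neighborhood <- PeerGroup
The empty set is not sufficient: P1 (SchoolQuality <- Tutoring -> PeerGroup) has no collider blocking it and no conditioned non-collider, so it is open.
Try {Tutoring}:
  P1: blocked at fork node Tutoring ∈ conditioning set.
  P2: blocked at fork node Tutoring ∈ conditioning set.
  P3: blocked at collider Neighborhood (neither it nor any descendant is in the conditioning set).
  P4: blocked at collider Neighborhood (neither it nor any descendant is in the conditioning set).
{Tutoring} contains no descendant of SchoolQuality and blocks every backdoor path.
No other singleton works — e.g. {ParentEd} leaves P1 open — so {Tutoring} is the unique smallest valid adjustment set.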